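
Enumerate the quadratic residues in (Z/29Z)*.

Square k = 1,…,14 (k and 29−k give the same square):
1²=1, 2²=4, 3²=9, 4²=16, 5²=25, 6²≡7, 7²≡20, 8²≡6, 9²≡23, 10²≡13, 11²≡5, 12²≡28, 13²≡24, 14²≡22 (mod 29).
So the quadratic residues mod 29 are {1, 4, 5, 6, 7, 9, 13, 16, 20, 22, 23, 24, 25, 28}.

1,4,5,6,7,9,13,16,20,22,23,24,25,28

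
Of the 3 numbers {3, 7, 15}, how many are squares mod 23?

1

(3/23) = +1 → QR.
(7/23) = -1 → non-residue.
(15/23) = -1 → non-residue.
Total quadratic residues among the 3: 1.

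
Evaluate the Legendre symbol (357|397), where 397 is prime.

Reciprocity: 357 ≡ 1 and 397 ≡ 1 (mod 4), so (357/397) = +(397/357).
Reduce top mod 357: now compute (40/357).
Pull out 2^3: since 357 ≡ 5 (mod 8), (2/357) = -1, so (2/357)^3 = -1.
Reciprocity: 5 ≡ 1 and 357 ≡ 1 (mod 4), so (5/357) = +(357/5).
Reduce top mod 5: now compute (2/5).
Pull out 2: since 5 ≡ 5 (mod 8), (2/5) = -1.
Reached (1/5) = 1. Collecting the sign flips along the way, the symbol is +1.

1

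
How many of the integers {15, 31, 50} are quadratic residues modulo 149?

1

(15/149) = -1 → non-residue.
(31/149) = +1 → QR.
(50/149) = -1 → non-residue.
Total quadratic residues among the 3: 1.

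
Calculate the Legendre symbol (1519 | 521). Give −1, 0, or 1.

Euler's criterion: (1519/521) ≡ 477^260 (mod 521).
477^2 ≡ 373 (mod 521)
477^4 ≡ 22 (mod 521)
477^8 ≡ 484 (mod 521)
477^16 ≡ 327 (mod 521)
477^32 ≡ 124 (mod 521)
477^64 ≡ 267 (mod 521)
477^128 ≡ 433 (mod 521)
477^256 ≡ 450 (mod 521)
477^260 = 477^(256+4) ≡ 1 (mod 521).
Result is 1, so (1519/521) = 1.

1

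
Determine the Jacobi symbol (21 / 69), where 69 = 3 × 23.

0

Reciprocity: 21 ≡ 1 and 69 ≡ 1 (mod 4), so (21/69) = +(69/21).
Reduce top mod 21: now compute (6/21).
Pull out 2: since 21 ≡ 5 (mod 8), (2/21) = -1.
Reciprocity: 3 ≡ 3 and 21 ≡ 1 (mod 4), so (3/21) = +(21/3).
Reduce top mod 3: now compute (0/3).
Top reduces to 0: gcd > 1, so the symbol is 0.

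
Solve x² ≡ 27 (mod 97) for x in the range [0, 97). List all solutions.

30, 67

97 ≡ 1 (mod 4), so we find a root by search.
Trying successive values, 30² = 900 ≡ 27 (mod 97). The other root is 97 − 30 = 67.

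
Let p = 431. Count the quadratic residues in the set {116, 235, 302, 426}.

2

(116/431) = +1 → QR.
(235/431) = -1 → non-residue.
(302/431) = +1 → QR.
(426/431) = -1 → non-residue.
Total quadratic residues among the 4: 2.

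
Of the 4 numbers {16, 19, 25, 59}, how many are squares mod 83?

3

(16/83) = +1 → QR.
(19/83) = -1 → non-residue.
(25/83) = +1 → QR.
(59/83) = +1 → QR.
Total quadratic residues among the 4: 3.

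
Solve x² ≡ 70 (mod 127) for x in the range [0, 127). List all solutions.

Since 127 ≡ 3 (mod 4), a square root of 70 is 70^((127+1)/4) = 70^32 mod 127.
Repeated squaring: 70^2≡74, 70^4≡15, 70^8≡98, 70^16≡79, 70^32≡18 (mod 127).
70^32 = 70^(32) ≡ 18 (mod 127).
Check: 18² = 324 ≡ 70 (mod 127). The two roots are 18 and 109.

18, 109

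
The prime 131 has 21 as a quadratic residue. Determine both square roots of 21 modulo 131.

26, 105

Since 131 ≡ 3 (mod 4), a square root of 21 is 21^((131+1)/4) = 21^33 mod 131.
Repeated squaring: 21^2≡48, 21^4≡77, 21^8≡34, 21^16≡108, 21^32≡5 (mod 131).
21^33 = 21^(32+1) ≡ 105 (mod 131).
Check: 105² = 11025 ≡ 21 (mod 131). The two roots are 26 and 105.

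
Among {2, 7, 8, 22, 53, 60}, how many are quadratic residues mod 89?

4

(2/89) = +1 → QR.
(7/89) = -1 → non-residue.
(8/89) = +1 → QR.
(22/89) = +1 → QR.
(53/89) = +1 → QR.
(60/89) = -1 → non-residue.
Total quadratic residues among the 6: 4.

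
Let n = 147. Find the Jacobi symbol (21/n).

Reciprocity: 21 ≡ 1 and 147 ≡ 3 (mod 4), so (21/147) = +(147/21).
Reduce top mod 21: now compute (0/21).
Top reduces to 0: gcd > 1, so the symbol is 0.

0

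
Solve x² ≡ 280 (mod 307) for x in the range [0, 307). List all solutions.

105, 202

Since 307 ≡ 3 (mod 4), a square root of 280 is 280^((307+1)/4) = 280^77 mod 307.
Repeated squaring: 280^2≡115, 280^4≡24, 280^8≡269, 280^16≡216, 280^32≡299, 280^64≡64 (mod 307).
280^77 = 280^(64+8+4+1) ≡ 105 (mod 307).
Check: 105² = 11025 ≡ 280 (mod 307). The two roots are 105 and 202.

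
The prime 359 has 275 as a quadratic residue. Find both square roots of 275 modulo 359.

Since 359 ≡ 3 (mod 4), a square root of 275 is 275^((359+1)/4) = 275^90 mod 359.
Repeated squaring: 275^2≡235, 275^4≡298, 275^8≡131, 275^16≡288, 275^32≡15, 275^64≡225 (mod 359).
275^90 = 275^(64+16+8+2) ≡ 135 (mod 359).
Check: 135² = 18225 ≡ 275 (mod 359). The two roots are 135 and 224.

135, 224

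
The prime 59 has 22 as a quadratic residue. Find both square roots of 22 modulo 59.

9, 50

Since 59 ≡ 3 (mod 4), a square root of 22 is 22^((59+1)/4) = 22^15 mod 59.
Repeated squaring: 22^2≡12, 22^4≡26, 22^8≡27 (mod 59).
22^15 = 22^(8+4+2+1) ≡ 9 (mod 59).
Check: 9² = 81 ≡ 22 (mod 59). The two roots are 9 and 50.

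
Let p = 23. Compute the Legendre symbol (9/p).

Reciprocity: 9 ≡ 1 and 23 ≡ 3 (mod 4), so (9/23) = +(23/9).
Reduce top mod 9: now compute (5/9).
Reciprocity: 5 ≡ 1 and 9 ≡ 1 (mod 4), so (5/9) = +(9/5).
Reduce top mod 5: now compute (4/5).
Pull out 2^2: since 5 ≡ 5 (mod 8), (2/5) = -1, so (2/5)^2 = +1.
Reached (1/5) = 1. Collecting the sign flips along the way, the symbol is +1.

1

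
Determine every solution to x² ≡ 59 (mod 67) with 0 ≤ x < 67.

Since 67 ≡ 3 (mod 4), a square root of 59 is 59^((67+1)/4) = 59^17 mod 67.
Repeated squaring: 59^2≡64, 59^4≡9, 59^8≡14, 59^16≡62 (mod 67).
59^17 = 59^(16+1) ≡ 40 (mod 67).
Check: 40² = 1600 ≡ 59 (mod 67). The two roots are 27 and 40.

27, 40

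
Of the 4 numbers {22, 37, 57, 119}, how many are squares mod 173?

(22/173) = +1 → QR.
(37/173) = +1 → QR.
(57/173) = +1 → QR.
(119/173) = +1 → QR.
Total quadratic residues among the 4: 4.

4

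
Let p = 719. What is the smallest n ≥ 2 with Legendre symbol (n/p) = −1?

11

(2/719) = +1, so 2 is a residue.
(3/719) = +1, so 3 is a residue.
(4/719) = +1, so 4 is a residue.
(5/719) = +1, so 5 is a residue.
(6/719) = +1, so 6 is a residue.
(7/719) = +1, so 7 is a residue.
(8/719) = +1, so 8 is a residue.
(9/719) = +1, so 9 is a residue.
(10/719) = +1, so 10 is a residue.
(11/719) = −1, so 11 is the smallest positive non-residue mod 719.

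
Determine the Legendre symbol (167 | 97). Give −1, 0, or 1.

1

First reduce: 167 ≡ 70 (mod 97).
Pull out 2: since 97 ≡ 1 (mod 8), (2/97) = +1.
Reciprocity: 35 ≡ 3 and 97 ≡ 1 (mod 4), so (35/97) = +(97/35).
Reduce top mod 35: now compute (27/35).
Reciprocity: 27 ≡ 3 and 35 ≡ 3 (mod 4), so (27/35) = −(35/27).
Reduce top mod 27: now compute (8/27).
Pull out 2^3: since 27 ≡ 3 (mod 8), (2/27) = -1, so (2/27)^3 = -1.
Reached (1/27) = 1. Collecting the sign flips along the way, the symbol is +1.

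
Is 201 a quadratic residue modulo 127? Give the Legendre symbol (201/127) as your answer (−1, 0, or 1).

Euler's criterion: (201/127) ≡ 74^63 (mod 127).
74^2 ≡ 15 (mod 127)
74^4 ≡ 98 (mod 127)
74^8 ≡ 79 (mod 127)
74^16 ≡ 18 (mod 127)
74^32 ≡ 70 (mod 127)
74^63 = 74^(32+16+8+4+2+1) ≡ 1 (mod 127).
Result is 1, so (201/127) = 1.

1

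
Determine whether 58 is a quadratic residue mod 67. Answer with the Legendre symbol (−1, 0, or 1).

-1

Euler's criterion: (58/67) ≡ 58^33 (mod 67).
58^2 ≡ 14 (mod 67)
58^4 ≡ 62 (mod 67)
58^8 ≡ 25 (mod 67)
58^16 ≡ 22 (mod 67)
58^32 ≡ 15 (mod 67)
58^33 = 58^(32+1) ≡ 66 (mod 67).
Result is 66 ≡ −1, so (58/67) = −1.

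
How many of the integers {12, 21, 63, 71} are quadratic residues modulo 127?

(12/127) = -1 → non-residue.
(21/127) = +1 → QR.
(63/127) = -1 → non-residue.
(71/127) = +1 → QR.
Total quadratic residues among the 4: 2.

2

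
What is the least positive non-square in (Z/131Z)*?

(2/131) = −1, so 2 is the smallest positive non-residue mod 131.

2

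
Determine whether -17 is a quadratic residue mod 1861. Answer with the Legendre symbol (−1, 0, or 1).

1

First reduce: -17 ≡ 1844 (mod 1861).
Pull out 2^2: since 1861 ≡ 5 (mod 8), (2/1861) = -1, so (2/1861)^2 = +1.
Reciprocity: 461 ≡ 1 and 1861 ≡ 1 (mod 4), so (461/1861) = +(1861/461).
Reduce top mod 461: now compute (17/461).
Reciprocity: 17 ≡ 1 and 461 ≡ 1 (mod 4), so (17/461) = +(461/17).
Reduce top mod 17: now compute (2/17).
Pull out 2: since 17 ≡ 1 (mod 8), (2/17) = +1.
Reached (1/17) = 1. Collecting the sign flips along the way, the symbol is +1.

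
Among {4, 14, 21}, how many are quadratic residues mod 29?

(4/29) = +1 → QR.
(14/29) = -1 → non-residue.
(21/29) = -1 → non-residue.
Total quadratic residues among the 3: 1.

1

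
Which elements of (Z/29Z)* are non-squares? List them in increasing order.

2,3,8,10,11,12,14,15,17,18,19,21,26,27

Square k = 1,…,14 (k and 29−k give the same square):
1²=1, 2²=4, 3²=9, 4²=16, 5²=25, 6²≡7, 7²≡20, 8²≡6, 9²≡23, 10²≡13, 11²≡5, 12²≡28, 13²≡24, 14²≡22 (mod 29).
The residues are {1, 4, 5, 6, 7, 9, 13, 16, 20, 22, 23, 24, 25, 28}; the non-residues are the remaining 14 nonzero classes.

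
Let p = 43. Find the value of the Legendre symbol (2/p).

-1

Pull out 2: since 43 ≡ 3 (mod 8), (2/43) = -1.
Reached (1/43) = 1. Collecting the sign flips along the way, the symbol is -1.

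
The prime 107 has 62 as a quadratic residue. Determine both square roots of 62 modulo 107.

Since 107 ≡ 3 (mod 4), a square root of 62 is 62^((107+1)/4) = 62^27 mod 107.
Repeated squaring: 62^2≡99, 62^4≡64, 62^8≡30, 62^16≡44 (mod 107).
62^27 = 62^(16+8+2+1) ≡ 13 (mod 107).
Check: 13² = 169 ≡ 62 (mod 107). The two roots are 13 and 94.

13, 94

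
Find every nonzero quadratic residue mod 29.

Square k = 1,…,14 (k and 29−k give the same square):
1²=1, 2²=4, 3²=9, 4²=16, 5²=25, 6²≡7, 7²≡20, 8²≡6, 9²≡23, 10²≡13, 11²≡5, 12²≡28, 13²≡24, 14²≡22 (mod 29).
So the quadratic residues mod 29 are {1, 4, 5, 6, 7, 9, 13, 16, 20, 22, 23, 24, 25, 28}.

1, 4, 5, 6, 7, 9, 13, 16, 20, 22, 23, 24, 25, 28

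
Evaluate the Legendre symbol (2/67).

-1

Euler's criterion: (2/67) ≡ 2^33 (mod 67).
2^2 ≡ 4 (mod 67)
2^4 ≡ 16 (mod 67)
2^8 ≡ 55 (mod 67)
2^16 ≡ 10 (mod 67)
2^32 ≡ 33 (mod 67)
2^33 = 2^(32+1) ≡ 66 (mod 67).
Result is 66 ≡ −1, so (2/67) = −1.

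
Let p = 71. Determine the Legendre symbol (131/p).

First reduce: 131 ≡ 60 (mod 71).
Pull out 2^2: since 71 ≡ 7 (mod 8), (2/71) = +1, so (2/71)^2 = +1.
Reciprocity: 15 ≡ 3 and 71 ≡ 3 (mod 4), so (15/71) = −(71/15).
Reduce top mod 15: now compute (11/15).
Reciprocity: 11 ≡ 3 and 15 ≡ 3 (mod 4), so (11/15) = −(15/11).
Reduce top mod 11: now compute (4/11).
Pull out 2^2: since 11 ≡ 3 (mod 8), (2/11) = -1, so (2/11)^2 = +1.
Reached (1/11) = 1. Collecting the sign flips along the way, the symbol is +1.

1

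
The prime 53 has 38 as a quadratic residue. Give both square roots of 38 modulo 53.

53 ≡ 1 (mod 4), so we find a root by search.
Trying successive values, 12² = 144 ≡ 38 (mod 53). The other root is 53 − 12 = 41.

12, 41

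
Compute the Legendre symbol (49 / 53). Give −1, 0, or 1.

Reciprocity: 49 ≡ 1 and 53 ≡ 1 (mod 4), so (49/53) = +(53/49).
Reduce top mod 49: now compute (4/49).
Pull out 2^2: since 49 ≡ 1 (mod 8), (2/49) = +1, so (2/49)^2 = +1.
Reached (1/49) = 1. Collecting the sign flips along the way, the symbol is +1.

1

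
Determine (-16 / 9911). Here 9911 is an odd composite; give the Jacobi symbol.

First reduce: -16 ≡ 9895 (mod 9911).
Reciprocity: 9895 ≡ 3 and 9911 ≡ 3 (mod 4), so (9895/9911) = −(9911/9895).
Reduce top mod 9895: now compute (16/9895).
Pull out 2^4: since 9895 ≡ 7 (mod 8), (2/9895) = +1, so (2/9895)^4 = +1.
Reached (1/9895) = 1. Collecting the sign flips along the way, the symbol is -1.

-1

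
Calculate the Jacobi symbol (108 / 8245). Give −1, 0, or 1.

1

Pull out 2^2: since 8245 ≡ 5 (mod 8), (2/8245) = -1, so (2/8245)^2 = +1.
Reciprocity: 27 ≡ 3 and 8245 ≡ 1 (mod 4), so (27/8245) = +(8245/27).
Reduce top mod 27: now compute (10/27).
Pull out 2: since 27 ≡ 3 (mod 8), (2/27) = -1.
Reciprocity: 5 ≡ 1 and 27 ≡ 3 (mod 4), so (5/27) = +(27/5).
Reduce top mod 5: now compute (2/5).
Pull out 2: since 5 ≡ 5 (mod 8), (2/5) = -1.
Reached (1/5) = 1. Collecting the sign flips along the way, the symbol is +1.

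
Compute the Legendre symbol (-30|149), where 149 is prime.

1

Euler's criterion: (-30/149) ≡ 119^74 (mod 149).
119^2 ≡ 6 (mod 149)
119^4 ≡ 36 (mod 149)
119^8 ≡ 104 (mod 149)
119^16 ≡ 88 (mod 149)
119^32 ≡ 145 (mod 149)
119^64 ≡ 16 (mod 149)
119^74 = 119^(64+8+2) ≡ 1 (mod 149).
Result is 1, so (-30/149) = 1.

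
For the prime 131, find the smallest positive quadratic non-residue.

2

(2/131) = −1, so 2 is the smallest positive non-residue mod 131.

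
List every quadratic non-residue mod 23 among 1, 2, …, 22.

Square k = 1,…,11 (k and 23−k give the same square):
1²=1, 2²=4, 3²=9, 4²=16, 5²≡2, 6²≡13, 7²≡3, 8²≡18, 9²≡12, 10²≡8, 11²≡6 (mod 23).
The residues are {1, 2, 3, 4, 6, 8, 9, 12, 13, 16, 18}; the non-residues are the remaining 11 nonzero classes.

5,7,10,11,14,15,17,19,20,21,22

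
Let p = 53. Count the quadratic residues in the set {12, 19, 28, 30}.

1

(12/53) = -1 → non-residue.
(19/53) = -1 → non-residue.
(28/53) = +1 → QR.
(30/53) = -1 → non-residue.
Total quadratic residues among the 4: 1.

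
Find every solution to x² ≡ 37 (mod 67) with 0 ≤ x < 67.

29, 38

Since 67 ≡ 3 (mod 4), a square root of 37 is 37^((67+1)/4) = 37^17 mod 67.
Repeated squaring: 37^2≡29, 37^4≡37, 37^8≡29, 37^16≡37 (mod 67).
37^17 = 37^(16+1) ≡ 29 (mod 67).
Check: 29² = 841 ≡ 37 (mod 67). The two roots are 29 and 38.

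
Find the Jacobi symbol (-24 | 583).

1

First reduce: -24 ≡ 559 (mod 583).
Reciprocity: 559 ≡ 3 and 583 ≡ 3 (mod 4), so (559/583) = −(583/559).
Reduce top mod 559: now compute (24/559).
Pull out 2^3: since 559 ≡ 7 (mod 8), (2/559) = +1, so (2/559)^3 = +1.
Reciprocity: 3 ≡ 3 and 559 ≡ 3 (mod 4), so (3/559) = −(559/3).
Reduce top mod 3: now compute (1/3).
Reached (1/3) = 1. Collecting the sign flips along the way, the symbol is +1.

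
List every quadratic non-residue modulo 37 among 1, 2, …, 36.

Square k = 1,…,18 (k and 37−k give the same square):
1²=1, 2²=4, 3²=9, 4²=16, 5²=25, 6²=36, 7²≡12, 8²≡27, 9²≡7, 10²≡26, 11²≡10, 12²≡33, 13²≡21, 14²≡11, 15²≡3, 16²≡34, 17²≡30, 18²≡28 (mod 37).
The residues are {1, 3, 4, 7, 9, 10, 11, 12, 16, 21, 25, 26, 27, 28, 30, 33, 34, 36}; the non-residues are the remaining 18 nonzero classes.

2,5,6,8,13,14,15,17,18,19,20,22,23,24,29,31,32,35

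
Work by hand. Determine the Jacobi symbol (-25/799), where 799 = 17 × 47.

First reduce: -25 ≡ 774 (mod 799).
Pull out 2: since 799 ≡ 7 (mod 8), (2/799) = +1.
Reciprocity: 387 ≡ 3 and 799 ≡ 3 (mod 4), so (387/799) = −(799/387).
Reduce top mod 387: now compute (25/387).
Reciprocity: 25 ≡ 1 and 387 ≡ 3 (mod 4), so (25/387) = +(387/25).
Reduce top mod 25: now compute (12/25).
Pull out 2^2: since 25 ≡ 1 (mod 8), (2/25) = +1, so (2/25)^2 = +1.
Reciprocity: 3 ≡ 3 and 25 ≡ 1 (mod 4), so (3/25) = +(25/3).
Reduce top mod 3: now compute (1/3).
Reached (1/3) = 1. Collecting the sign flips along the way, the symbol is -1.

-1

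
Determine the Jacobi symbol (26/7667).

-1

Pull out 2: since 7667 ≡ 3 (mod 8), (2/7667) = -1.
Reciprocity: 13 ≡ 1 and 7667 ≡ 3 (mod 4), so (13/7667) = +(7667/13).
Reduce top mod 13: now compute (10/13).
Pull out 2: since 13 ≡ 5 (mod 8), (2/13) = -1.
Reciprocity: 5 ≡ 1 and 13 ≡ 1 (mod 4), so (5/13) = +(13/5).
Reduce top mod 5: now compute (3/5).
Reciprocity: 3 ≡ 3 and 5 ≡ 1 (mod 4), so (3/5) = +(5/3).
Reduce top mod 3: now compute (2/3).
Pull out 2: since 3 ≡ 3 (mod 8), (2/3) = -1.
Reached (1/3) = 1. Collecting the sign flips along the way, the symbol is -1.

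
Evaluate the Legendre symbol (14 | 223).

1

Pull out 2: since 223 ≡ 7 (mod 8), (2/223) = +1.
Reciprocity: 7 ≡ 3 and 223 ≡ 3 (mod 4), so (7/223) = −(223/7).
Reduce top mod 7: now compute (6/7).
Pull out 2: since 7 ≡ 7 (mod 8), (2/7) = +1.
Reciprocity: 3 ≡ 3 and 7 ≡ 3 (mod 4), so (3/7) = −(7/3).
Reduce top mod 3: now compute (1/3).
Reached (1/3) = 1. Collecting the sign flips along the way, the symbol is +1.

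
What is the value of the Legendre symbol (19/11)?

-1

Euler's criterion: (19/11) ≡ 8^5 (mod 11).
8^2 ≡ 9 (mod 11)
8^4 ≡ 4 (mod 11)
8^5 = 8^(4+1) ≡ 10 (mod 11).
Result is 10 ≡ −1, so (19/11) = −1.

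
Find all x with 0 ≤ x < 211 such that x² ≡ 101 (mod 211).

34, 177

Since 211 ≡ 3 (mod 4), a square root of 101 is 101^((211+1)/4) = 101^53 mod 211.
Repeated squaring: 101^2≡73, 101^4≡54, 101^8≡173, 101^16≡178, 101^32≡34 (mod 211).
101^53 = 101^(32+16+4+1) ≡ 34 (mod 211).
Check: 34² = 1156 ≡ 101 (mod 211). The two roots are 34 and 177.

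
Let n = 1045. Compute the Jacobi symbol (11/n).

0

Reciprocity: 11 ≡ 3 and 1045 ≡ 1 (mod 4), so (11/1045) = +(1045/11).
Reduce top mod 11: now compute (0/11).
Top reduces to 0: gcd > 1, so the symbol is 0.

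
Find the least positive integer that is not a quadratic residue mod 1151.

13

(2/1151) = +1, so 2 is a residue.
(3/1151) = +1, so 3 is a residue.
(4/1151) = +1, so 4 is a residue.
(5/1151) = +1, so 5 is a residue.
(6/1151) = +1, so 6 is a residue.
(7/1151) = +1, so 7 is a residue.
(8/1151) = +1, so 8 is a residue.
(9/1151) = +1, so 9 is a residue.
(10/1151) = +1, so 10 is a residue.
(11/1151) = +1, so 11 is a residue.
(12/1151) = +1, so 12 is a residue.
(13/1151) = −1, so 13 is the smallest positive non-residue mod 1151.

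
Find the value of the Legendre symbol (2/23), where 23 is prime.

Pull out 2: since 23 ≡ 7 (mod 8), (2/23) = +1.
Reached (1/23) = 1. Collecting the sign flips along the way, the symbol is +1.

1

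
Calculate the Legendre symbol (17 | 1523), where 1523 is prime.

Reciprocity: 17 ≡ 1 and 1523 ≡ 3 (mod 4), so (17/1523) = +(1523/17).
Reduce top mod 17: now compute (10/17).
Pull out 2: since 17 ≡ 1 (mod 8), (2/17) = +1.
Reciprocity: 5 ≡ 1 and 17 ≡ 1 (mod 4), so (5/17) = +(17/5).
Reduce top mod 5: now compute (2/5).
Pull out 2: since 5 ≡ 5 (mod 8), (2/5) = -1.
Reached (1/5) = 1. Collecting the sign flips along the way, the symbol is -1.

-1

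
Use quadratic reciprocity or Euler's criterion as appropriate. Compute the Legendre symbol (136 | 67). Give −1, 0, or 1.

Euler's criterion: (136/67) ≡ 2^33 (mod 67).
2^2 ≡ 4 (mod 67)
2^4 ≡ 16 (mod 67)
2^8 ≡ 55 (mod 67)
2^16 ≡ 10 (mod 67)
2^32 ≡ 33 (mod 67)
2^33 = 2^(32+1) ≡ 66 (mod 67).
Result is 66 ≡ −1, so (136/67) = −1.

-1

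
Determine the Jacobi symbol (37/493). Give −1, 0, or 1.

Reciprocity: 37 ≡ 1 and 493 ≡ 1 (mod 4), so (37/493) = +(493/37).
Reduce top mod 37: now compute (12/37).
Pull out 2^2: since 37 ≡ 5 (mod 8), (2/37) = -1, so (2/37)^2 = +1.
Reciprocity: 3 ≡ 3 and 37 ≡ 1 (mod 4), so (3/37) = +(37/3).
Reduce top mod 3: now compute (1/3).
Reached (1/3) = 1. Collecting the sign flips along the way, the symbol is +1.

1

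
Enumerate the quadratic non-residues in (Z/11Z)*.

Square k = 1,…,5 (k and 11−k give the same square):
1²=1, 2²=4, 3²=9, 4²≡5, 5²≡3 (mod 11).
The residues are {1, 3, 4, 5, 9}; the non-residues are the remaining 5 nonzero classes.

2 6 7 8 10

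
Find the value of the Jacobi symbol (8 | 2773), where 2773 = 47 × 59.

Pull out 2^3: since 2773 ≡ 5 (mod 8), (2/2773) = -1, so (2/2773)^3 = -1.
Reached (1/2773) = 1. Collecting the sign flips along the way, the symbol is -1.

-1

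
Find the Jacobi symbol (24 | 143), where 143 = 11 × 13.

Pull out 2^3: since 143 ≡ 7 (mod 8), (2/143) = +1, so (2/143)^3 = +1.
Reciprocity: 3 ≡ 3 and 143 ≡ 3 (mod 4), so (3/143) = −(143/3).
Reduce top mod 3: now compute (2/3).
Pull out 2: since 3 ≡ 3 (mod 8), (2/3) = -1.
Reached (1/3) = 1. Collecting the sign flips along the way, the symbol is +1.

1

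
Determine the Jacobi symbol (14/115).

Pull out 2: since 115 ≡ 3 (mod 8), (2/115) = -1.
Reciprocity: 7 ≡ 3 and 115 ≡ 3 (mod 4), so (7/115) = −(115/7).
Reduce top mod 7: now compute (3/7).
Reciprocity: 3 ≡ 3 and 7 ≡ 3 (mod 4), so (3/7) = −(7/3).
Reduce top mod 3: now compute (1/3).
Reached (1/3) = 1. Collecting the sign flips along the way, the symbol is -1.

-1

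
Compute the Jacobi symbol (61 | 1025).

1

Reciprocity: 61 ≡ 1 and 1025 ≡ 1 (mod 4), so (61/1025) = +(1025/61).
Reduce top mod 61: now compute (49/61).
Reciprocity: 49 ≡ 1 and 61 ≡ 1 (mod 4), so (49/61) = +(61/49).
Reduce top mod 49: now compute (12/49).
Pull out 2^2: since 49 ≡ 1 (mod 8), (2/49) = +1, so (2/49)^2 = +1.
Reciprocity: 3 ≡ 3 and 49 ≡ 1 (mod 4), so (3/49) = +(49/3).
Reduce top mod 3: now compute (1/3).
Reached (1/3) = 1. Collecting the sign flips along the way, the symbol is +1.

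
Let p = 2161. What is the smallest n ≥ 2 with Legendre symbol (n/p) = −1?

(2/2161) = +1, so 2 is a residue.
(3/2161) = +1, so 3 is a residue.
(4/2161) = +1, so 4 is a residue.
(5/2161) = +1, so 5 is a residue.
(6/2161) = +1, so 6 is a residue.
(7/2161) = −1, so 7 is the smallest positive non-residue mod 2161.

7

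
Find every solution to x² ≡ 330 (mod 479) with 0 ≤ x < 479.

Since 479 ≡ 3 (mod 4), a square root of 330 is 330^((479+1)/4) = 330^120 mod 479.
Repeated squaring: 330^2≡167, 330^4≡107, 330^8≡432, 330^16≡293, 330^32≡108, 330^64≡168 (mod 479).
330^120 = 330^(64+32+16+8) ≡ 225 (mod 479).
Check: 225² = 50625 ≡ 330 (mod 479). The two roots are 225 and 254.

225, 254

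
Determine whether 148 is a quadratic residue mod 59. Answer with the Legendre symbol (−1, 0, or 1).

-1

Euler's criterion: (148/59) ≡ 30^29 (mod 59).
30^2 ≡ 15 (mod 59)
30^4 ≡ 48 (mod 59)
30^8 ≡ 3 (mod 59)
30^16 ≡ 9 (mod 59)
30^29 = 30^(16+8+4+1) ≡ 58 (mod 59).
Result is 58 ≡ −1, so (148/59) = −1.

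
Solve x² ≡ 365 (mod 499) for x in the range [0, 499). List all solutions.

Since 499 ≡ 3 (mod 4), a square root of 365 is 365^((499+1)/4) = 365^125 mod 499.
Repeated squaring: 365^2≡491, 365^4≡64, 365^8≡104, 365^16≡337, 365^32≡296, 365^64≡291 (mod 499).
365^125 = 365^(64+32+16+8+4+1) ≡ 234 (mod 499).
Check: 234² = 54756 ≡ 365 (mod 499). The two roots are 234 and 265.

234, 265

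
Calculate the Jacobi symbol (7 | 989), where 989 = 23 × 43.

Reciprocity: 7 ≡ 3 and 989 ≡ 1 (mod 4), so (7/989) = +(989/7).
Reduce top mod 7: now compute (2/7).
Pull out 2: since 7 ≡ 7 (mod 8), (2/7) = +1.
Reached (1/7) = 1. Collecting the sign flips along the way, the symbol is +1.

1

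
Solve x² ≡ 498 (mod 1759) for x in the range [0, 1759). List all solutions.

Since 1759 ≡ 3 (mod 4), a square root of 498 is 498^((1759+1)/4) = 498^440 mod 1759.
Repeated squaring: 498^2≡1744, 498^4≡225, 498^8≡1373, 498^16≡1240, 498^32≡234, 498^64≡227, 498^128≡518, 498^256≡956 (mod 1759).
498^440 = 498^(256+128+32+16+8) ≡ 1199 (mod 1759).
Check: 1199² = 1437601 ≡ 498 (mod 1759). The two roots are 560 and 1199.

560, 1199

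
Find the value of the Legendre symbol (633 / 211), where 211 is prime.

0

First reduce: 633 ≡ 0 (mod 211).
Top reduces to 0: gcd > 1, so the symbol is 0.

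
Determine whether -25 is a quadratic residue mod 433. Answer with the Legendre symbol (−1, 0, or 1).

1

First reduce: -25 ≡ 408 (mod 433).
Pull out 2^3: since 433 ≡ 1 (mod 8), (2/433) = +1, so (2/433)^3 = +1.
Reciprocity: 51 ≡ 3 and 433 ≡ 1 (mod 4), so (51/433) = +(433/51).
Reduce top mod 51: now compute (25/51).
Reciprocity: 25 ≡ 1 and 51 ≡ 3 (mod 4), so (25/51) = +(51/25).
Reduce top mod 25: now compute (1/25).
Reached (1/25) = 1. Collecting the sign flips along the way, the symbol is +1.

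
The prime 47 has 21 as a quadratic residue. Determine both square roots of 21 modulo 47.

16, 31

Since 47 ≡ 3 (mod 4), a square root of 21 is 21^((47+1)/4) = 21^12 mod 47.
Repeated squaring: 21^2≡18, 21^4≡42, 21^8≡25 (mod 47).
21^12 = 21^(8+4) ≡ 16 (mod 47).
Check: 16² = 256 ≡ 21 (mod 47). The two roots are 16 and 31.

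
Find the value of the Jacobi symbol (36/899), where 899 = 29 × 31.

Pull out 2^2: since 899 ≡ 3 (mod 8), (2/899) = -1, so (2/899)^2 = +1.
Reciprocity: 9 ≡ 1 and 899 ≡ 3 (mod 4), so (9/899) = +(899/9).
Reduce top mod 9: now compute (8/9).
Pull out 2^3: since 9 ≡ 1 (mod 8), (2/9) = +1, so (2/9)^3 = +1.
Reached (1/9) = 1. Collecting the sign flips along the way, the symbol is +1.

1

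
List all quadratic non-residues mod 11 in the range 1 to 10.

Square k = 1,…,5 (k and 11−k give the same square):
1²=1, 2²=4, 3²=9, 4²≡5, 5²≡3 (mod 11).
The residues are {1, 3, 4, 5, 9}; the non-residues are the remaining 5 nonzero classes.

2,6,7,8,10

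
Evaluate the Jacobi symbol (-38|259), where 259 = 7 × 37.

First reduce: -38 ≡ 221 (mod 259).
Reciprocity: 221 ≡ 1 and 259 ≡ 3 (mod 4), so (221/259) = +(259/221).
Reduce top mod 221: now compute (38/221).
Pull out 2: since 221 ≡ 5 (mod 8), (2/221) = -1.
Reciprocity: 19 ≡ 3 and 221 ≡ 1 (mod 4), so (19/221) = +(221/19).
Reduce top mod 19: now compute (12/19).
Pull out 2^2: since 19 ≡ 3 (mod 8), (2/19) = -1, so (2/19)^2 = +1.
Reciprocity: 3 ≡ 3 and 19 ≡ 3 (mod 4), so (3/19) = −(19/3).
Reduce top mod 3: now compute (1/3).
Reached (1/3) = 1. Collecting the sign flips along the way, the symbol is +1.

1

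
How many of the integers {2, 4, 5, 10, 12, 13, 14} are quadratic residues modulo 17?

3

(2/17) = +1 → QR.
(4/17) = +1 → QR.
(5/17) = -1 → non-residue.
(10/17) = -1 → non-residue.
(12/17) = -1 → non-residue.
(13/17) = +1 → QR.
(14/17) = -1 → non-residue.
Total quadratic residues among the 7: 3.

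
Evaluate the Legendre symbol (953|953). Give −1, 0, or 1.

0

First reduce: 953 ≡ 0 (mod 953).
Top reduces to 0: gcd > 1, so the symbol is 0.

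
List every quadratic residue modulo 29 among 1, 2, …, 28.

1,4,5,6,7,9,13,16,20,22,23,24,25,28

Square k = 1,…,14 (k and 29−k give the same square):
1²=1, 2²=4, 3²=9, 4²=16, 5²=25, 6²≡7, 7²≡20, 8²≡6, 9²≡23, 10²≡13, 11²≡5, 12²≡28, 13²≡24, 14²≡22 (mod 29).
So the quadratic residues mod 29 are {1, 4, 5, 6, 7, 9, 13, 16, 20, 22, 23, 24, 25, 28}.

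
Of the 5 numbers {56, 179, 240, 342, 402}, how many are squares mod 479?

(56/479) = +1 → QR.
(179/479) = -1 → non-residue.
(240/479) = +1 → QR.
(342/479) = -1 → non-residue.
(402/479) = -1 → non-residue.
Total quadratic residues among the 5: 2.

2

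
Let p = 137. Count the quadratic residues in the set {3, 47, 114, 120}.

(3/137) = -1 → non-residue.
(47/137) = -1 → non-residue.
(114/137) = -1 → non-residue.
(120/137) = +1 → QR.
Total quadratic residues among the 4: 1.

1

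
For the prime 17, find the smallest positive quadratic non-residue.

(2/17) = +1, so 2 is a residue.
(3/17) = −1, so 3 is the smallest positive non-residue mod 17.

3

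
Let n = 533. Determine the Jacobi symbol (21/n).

-1

Reciprocity: 21 ≡ 1 and 533 ≡ 1 (mod 4), so (21/533) = +(533/21).
Reduce top mod 21: now compute (8/21).
Pull out 2^3: since 21 ≡ 5 (mod 8), (2/21) = -1, so (2/21)^3 = -1.
Reached (1/21) = 1. Collecting the sign flips along the way, the symbol is -1.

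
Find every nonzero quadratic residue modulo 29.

1 4 5 6 7 9 13 16 20 22 23 24 25 28

Square k = 1,…,14 (k and 29−k give the same square):
1²=1, 2²=4, 3²=9, 4²=16, 5²=25, 6²≡7, 7²≡20, 8²≡6, 9²≡23, 10²≡13, 11²≡5, 12²≡28, 13²≡24, 14²≡22 (mod 29).
So the quadratic residues mod 29 are {1, 4, 5, 6, 7, 9, 13, 16, 20, 22, 23, 24, 25, 28}.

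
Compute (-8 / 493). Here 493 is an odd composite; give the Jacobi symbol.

-1

First reduce: -8 ≡ 485 (mod 493).
Reciprocity: 485 ≡ 1 and 493 ≡ 1 (mod 4), so (485/493) = +(493/485).
Reduce top mod 485: now compute (8/485).
Pull out 2^3: since 485 ≡ 5 (mod 8), (2/485) = -1, so (2/485)^3 = -1.
Reached (1/485) = 1. Collecting the sign flips along the way, the symbol is -1.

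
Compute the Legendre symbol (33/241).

-1

Reciprocity: 33 ≡ 1 and 241 ≡ 1 (mod 4), so (33/241) = +(241/33).
Reduce top mod 33: now compute (10/33).
Pull out 2: since 33 ≡ 1 (mod 8), (2/33) = +1.
Reciprocity: 5 ≡ 1 and 33 ≡ 1 (mod 4), so (5/33) = +(33/5).
Reduce top mod 5: now compute (3/5).
Reciprocity: 3 ≡ 3 and 5 ≡ 1 (mod 4), so (3/5) = +(5/3).
Reduce top mod 3: now compute (2/3).
Pull out 2: since 3 ≡ 3 (mod 8), (2/3) = -1.
Reached (1/3) = 1. Collecting the sign flips along the way, the symbol is -1.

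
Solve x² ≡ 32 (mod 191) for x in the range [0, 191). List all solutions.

Since 191 ≡ 3 (mod 4), a square root of 32 is 32^((191+1)/4) = 32^48 mod 191.
Repeated squaring: 32^2≡69, 32^4≡177, 32^8≡5, 32^16≡25, 32^32≡52 (mod 191).
32^48 = 32^(32+16) ≡ 154 (mod 191).
Check: 154² = 23716 ≡ 32 (mod 191). The two roots are 37 and 154.

37, 154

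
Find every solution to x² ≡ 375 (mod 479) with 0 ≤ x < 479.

Since 479 ≡ 3 (mod 4), a square root of 375 is 375^((479+1)/4) = 375^120 mod 479.
Repeated squaring: 375^2≡278, 375^4≡165, 375^8≡401, 375^16≡336, 375^32≡331, 375^64≡349 (mod 479).
375^120 = 375^(64+32+16+8) ≡ 422 (mod 479).
Check: 422² = 178084 ≡ 375 (mod 479). The two roots are 57 and 422.

57, 422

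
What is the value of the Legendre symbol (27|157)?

1

Euler's criterion: (27/157) ≡ 27^78 (mod 157).
27^2 ≡ 101 (mod 157)
27^4 ≡ 153 (mod 157)
27^8 ≡ 16 (mod 157)
27^16 ≡ 99 (mod 157)
27^32 ≡ 67 (mod 157)
27^64 ≡ 93 (mod 157)
27^78 = 27^(64+8+4+2) ≡ 1 (mod 157).
Result is 1, so (27/157) = 1.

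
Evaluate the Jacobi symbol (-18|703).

-1

First reduce: -18 ≡ 685 (mod 703).
Reciprocity: 685 ≡ 1 and 703 ≡ 3 (mod 4), so (685/703) = +(703/685).
Reduce top mod 685: now compute (18/685).
Pull out 2: since 685 ≡ 5 (mod 8), (2/685) = -1.
Reciprocity: 9 ≡ 1 and 685 ≡ 1 (mod 4), so (9/685) = +(685/9).
Reduce top mod 9: now compute (1/9).
Reached (1/9) = 1. Collecting the sign flips along the way, the symbol is -1.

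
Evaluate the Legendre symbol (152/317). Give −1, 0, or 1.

1

Euler's criterion: (152/317) ≡ 152^158 (mod 317).
152^2 ≡ 280 (mod 317)
152^4 ≡ 101 (mod 317)
152^8 ≡ 57 (mod 317)
152^16 ≡ 79 (mod 317)
152^32 ≡ 218 (mod 317)
152^64 ≡ 291 (mod 317)
152^128 ≡ 42 (mod 317)
152^158 = 152^(128+16+8+4+2) ≡ 1 (mod 317).
Result is 1, so (152/317) = 1.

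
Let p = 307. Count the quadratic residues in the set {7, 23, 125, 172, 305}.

2

(7/307) = +1 → QR.
(23/307) = -1 → non-residue.
(125/307) = -1 → non-residue.
(172/307) = -1 → non-residue.
(305/307) = +1 → QR.
Total quadratic residues among the 5: 2.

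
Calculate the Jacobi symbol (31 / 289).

1

Reciprocity: 31 ≡ 3 and 289 ≡ 1 (mod 4), so (31/289) = +(289/31).
Reduce top mod 31: now compute (10/31).
Pull out 2: since 31 ≡ 7 (mod 8), (2/31) = +1.
Reciprocity: 5 ≡ 1 and 31 ≡ 3 (mod 4), so (5/31) = +(31/5).
Reduce top mod 5: now compute (1/5).
Reached (1/5) = 1. Collecting the sign flips along the way, the symbol is +1.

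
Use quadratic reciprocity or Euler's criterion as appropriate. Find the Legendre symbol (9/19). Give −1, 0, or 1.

Reciprocity: 9 ≡ 1 and 19 ≡ 3 (mod 4), so (9/19) = +(19/9).
Reduce top mod 9: now compute (1/9).
Reached (1/9) = 1. Collecting the sign flips along the way, the symbol is +1.

1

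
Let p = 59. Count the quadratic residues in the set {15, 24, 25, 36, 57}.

4

(15/59) = +1 → QR.
(24/59) = -1 → non-residue.
(25/59) = +1 → QR.
(36/59) = +1 → QR.
(57/59) = +1 → QR.
Total quadratic residues among the 5: 4.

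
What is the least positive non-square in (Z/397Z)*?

2

(2/397) = −1, so 2 is the smallest positive non-residue mod 397.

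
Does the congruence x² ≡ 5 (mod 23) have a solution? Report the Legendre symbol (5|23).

-1

Reciprocity: 5 ≡ 1 and 23 ≡ 3 (mod 4), so (5/23) = +(23/5).
Reduce top mod 5: now compute (3/5).
Reciprocity: 3 ≡ 3 and 5 ≡ 1 (mod 4), so (3/5) = +(5/3).
Reduce top mod 3: now compute (2/3).
Pull out 2: since 3 ≡ 3 (mod 8), (2/3) = -1.
Reached (1/3) = 1. Collecting the sign flips along the way, the symbol is -1.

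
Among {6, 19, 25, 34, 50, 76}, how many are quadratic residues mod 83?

(6/83) = -1 → non-residue.
(19/83) = -1 → non-residue.
(25/83) = +1 → QR.
(34/83) = -1 → non-residue.
(50/83) = -1 → non-residue.
(76/83) = -1 → non-residue.
Total quadratic residues among the 6: 1.

1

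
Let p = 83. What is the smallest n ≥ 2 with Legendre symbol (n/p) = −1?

(2/83) = −1, so 2 is the smallest positive non-residue mod 83.

2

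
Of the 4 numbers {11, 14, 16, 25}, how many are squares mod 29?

(11/29) = -1 → non-residue.
(14/29) = -1 → non-residue.
(16/29) = +1 → QR.
(25/29) = +1 → QR.
Total quadratic residues among the 4: 2.

2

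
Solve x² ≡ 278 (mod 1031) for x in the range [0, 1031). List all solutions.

Since 1031 ≡ 3 (mod 4), a square root of 278 is 278^((1031+1)/4) = 278^258 mod 1031.
Repeated squaring: 278^2≡990, 278^4≡650, 278^8≡821, 278^16≡798, 278^32≡677, 278^64≡565, 278^128≡646, 278^256≡792 (mod 1031).
278^258 = 278^(256+2) ≡ 520 (mod 1031).
Check: 520² = 270400 ≡ 278 (mod 1031). The two roots are 511 and 520.

511, 520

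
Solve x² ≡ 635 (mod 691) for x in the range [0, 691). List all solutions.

324, 367

Since 691 ≡ 3 (mod 4), a square root of 635 is 635^((691+1)/4) = 635^173 mod 691.
Repeated squaring: 635^2≡372, 635^4≡184, 635^8≡688, 635^16≡9, 635^32≡81, 635^64≡342, 635^128≡185 (mod 691).
635^173 = 635^(128+32+8+4+1) ≡ 324 (mod 691).
Check: 324² = 104976 ≡ 635 (mod 691). The two roots are 324 and 367.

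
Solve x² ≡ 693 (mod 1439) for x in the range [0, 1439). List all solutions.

Since 1439 ≡ 3 (mod 4), a square root of 693 is 693^((1439+1)/4) = 693^360 mod 1439.
Repeated squaring: 693^2≡1062, 693^4≡1107, 693^8≡860, 693^16≡1393, 693^32≡677, 693^64≡727, 693^128≡416, 693^256≡376 (mod 1439).
693^360 = 693^(256+64+32+8) ≡ 253 (mod 1439).
Check: 253² = 64009 ≡ 693 (mod 1439). The two roots are 253 and 1186.

253, 1186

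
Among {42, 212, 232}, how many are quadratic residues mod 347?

2

(42/347) = +1 → QR.
(212/347) = +1 → QR.
(232/347) = -1 → non-residue.
Total quadratic residues among the 3: 2.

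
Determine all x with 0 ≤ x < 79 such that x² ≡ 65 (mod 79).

12, 67

Since 79 ≡ 3 (mod 4), a square root of 65 is 65^((79+1)/4) = 65^20 mod 79.
Repeated squaring: 65^2≡38, 65^4≡22, 65^8≡10, 65^16≡21 (mod 79).
65^20 = 65^(16+4) ≡ 67 (mod 79).
Check: 67² = 4489 ≡ 65 (mod 79). The two roots are 12 and 67.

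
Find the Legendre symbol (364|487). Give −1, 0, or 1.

1

Pull out 2^2: since 487 ≡ 7 (mod 8), (2/487) = +1, so (2/487)^2 = +1.
Reciprocity: 91 ≡ 3 and 487 ≡ 3 (mod 4), so (91/487) = −(487/91).
Reduce top mod 91: now compute (32/91).
Pull out 2^5: since 91 ≡ 3 (mod 8), (2/91) = -1, so (2/91)^5 = -1.
Reached (1/91) = 1. Collecting the sign flips along the way, the symbol is +1.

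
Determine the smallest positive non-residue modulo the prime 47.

(2/47) = +1, so 2 is a residue.
(3/47) = +1, so 3 is a residue.
(4/47) = +1, so 4 is a residue.
(5/47) = −1, so 5 is the smallest positive non-residue mod 47.

5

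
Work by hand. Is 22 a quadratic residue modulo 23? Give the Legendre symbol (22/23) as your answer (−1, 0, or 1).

-1

Pull out 2: since 23 ≡ 7 (mod 8), (2/23) = +1.
Reciprocity: 11 ≡ 3 and 23 ≡ 3 (mod 4), so (11/23) = −(23/11).
Reduce top mod 11: now compute (1/11).
Reached (1/11) = 1. Collecting the sign flips along the way, the symbol is -1.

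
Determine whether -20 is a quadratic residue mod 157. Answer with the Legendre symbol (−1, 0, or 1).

First reduce: -20 ≡ 137 (mod 157).
Reciprocity: 137 ≡ 1 and 157 ≡ 1 (mod 4), so (137/157) = +(157/137).
Reduce top mod 137: now compute (20/137).
Pull out 2^2: since 137 ≡ 1 (mod 8), (2/137) = +1, so (2/137)^2 = +1.
Reciprocity: 5 ≡ 1 and 137 ≡ 1 (mod 4), so (5/137) = +(137/5).
Reduce top mod 5: now compute (2/5).
Pull out 2: since 5 ≡ 5 (mod 8), (2/5) = -1.
Reached (1/5) = 1. Collecting the sign flips along the way, the symbol is -1.

-1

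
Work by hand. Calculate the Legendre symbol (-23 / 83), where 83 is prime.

First reduce: -23 ≡ 60 (mod 83).
Pull out 2^2: since 83 ≡ 3 (mod 8), (2/83) = -1, so (2/83)^2 = +1.
Reciprocity: 15 ≡ 3 and 83 ≡ 3 (mod 4), so (15/83) = −(83/15).
Reduce top mod 15: now compute (8/15).
Pull out 2^3: since 15 ≡ 7 (mod 8), (2/15) = +1, so (2/15)^3 = +1.
Reached (1/15) = 1. Collecting the sign flips along the way, the symbol is -1.

-1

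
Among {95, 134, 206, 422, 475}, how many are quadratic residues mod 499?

(95/499) = -1 → non-residue.
(134/499) = -1 → non-residue.
(206/499) = -1 → non-residue.
(422/499) = -1 → non-residue.
(475/499) = -1 → non-residue.
Total quadratic residues among the 5: 0.

0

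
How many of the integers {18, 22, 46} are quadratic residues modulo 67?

(18/67) = -1 → non-residue.
(22/67) = +1 → QR.
(46/67) = -1 → non-residue.
Total quadratic residues among the 3: 1.

1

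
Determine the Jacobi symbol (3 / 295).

-1

Reciprocity: 3 ≡ 3 and 295 ≡ 3 (mod 4), so (3/295) = −(295/3).
Reduce top mod 3: now compute (1/3).
Reached (1/3) = 1. Collecting the sign flips along the way, the symbol is -1.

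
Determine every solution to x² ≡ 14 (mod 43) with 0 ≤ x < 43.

Since 43 ≡ 3 (mod 4), a square root of 14 is 14^((43+1)/4) = 14^11 mod 43.
Repeated squaring: 14^2≡24, 14^4≡17, 14^8≡31 (mod 43).
14^11 = 14^(8+2+1) ≡ 10 (mod 43).
Check: 10² = 100 ≡ 14 (mod 43). The two roots are 10 and 33.

10, 33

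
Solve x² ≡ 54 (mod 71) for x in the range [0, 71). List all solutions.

Since 71 ≡ 3 (mod 4), a square root of 54 is 54^((71+1)/4) = 54^18 mod 71.
Repeated squaring: 54^2≡5, 54^4≡25, 54^8≡57, 54^16≡54 (mod 71).
54^18 = 54^(16+2) ≡ 57 (mod 71).
Check: 57² = 3249 ≡ 54 (mod 71). The two roots are 14 and 57.

14, 57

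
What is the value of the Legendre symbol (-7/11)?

1

First reduce: -7 ≡ 4 (mod 11).
Pull out 2^2: since 11 ≡ 3 (mod 8), (2/11) = -1, so (2/11)^2 = +1.
Reached (1/11) = 1. Collecting the sign flips along the way, the symbol is +1.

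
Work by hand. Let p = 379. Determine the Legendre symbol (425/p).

-1

First reduce: 425 ≡ 46 (mod 379).
Pull out 2: since 379 ≡ 3 (mod 8), (2/379) = -1.
Reciprocity: 23 ≡ 3 and 379 ≡ 3 (mod 4), so (23/379) = −(379/23).
Reduce top mod 23: now compute (11/23).
Reciprocity: 11 ≡ 3 and 23 ≡ 3 (mod 4), so (11/23) = −(23/11).
Reduce top mod 11: now compute (1/11).
Reached (1/11) = 1. Collecting the sign flips along the way, the symbol is -1.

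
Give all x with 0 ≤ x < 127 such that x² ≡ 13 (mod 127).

34, 93

Since 127 ≡ 3 (mod 4), a square root of 13 is 13^((127+1)/4) = 13^32 mod 127.
Repeated squaring: 13^2≡42, 13^4≡113, 13^8≡69, 13^16≡62, 13^32≡34 (mod 127).
13^32 = 13^(32) ≡ 34 (mod 127).
Check: 34² = 1156 ≡ 13 (mod 127). The two roots are 34 and 93.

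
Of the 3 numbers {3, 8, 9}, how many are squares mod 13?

(3/13) = +1 → QR.
(8/13) = -1 → non-residue.
(9/13) = +1 → QR.
Total quadratic residues among the 3: 2.

2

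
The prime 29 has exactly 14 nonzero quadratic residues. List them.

1,4,5,6,7,9,13,16,20,22,23,24,25,28

Square k = 1,…,14 (k and 29−k give the same square):
1²=1, 2²=4, 3²=9, 4²=16, 5²=25, 6²≡7, 7²≡20, 8²≡6, 9²≡23, 10²≡13, 11²≡5, 12²≡28, 13²≡24, 14²≡22 (mod 29).
So the quadratic residues mod 29 are {1, 4, 5, 6, 7, 9, 13, 16, 20, 22, 23, 24, 25, 28}.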